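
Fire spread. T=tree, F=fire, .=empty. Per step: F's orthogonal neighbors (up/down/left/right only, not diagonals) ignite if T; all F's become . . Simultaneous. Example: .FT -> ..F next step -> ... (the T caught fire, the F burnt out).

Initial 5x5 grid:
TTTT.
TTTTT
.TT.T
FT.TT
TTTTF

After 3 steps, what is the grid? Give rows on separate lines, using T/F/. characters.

Step 1: 4 trees catch fire, 2 burn out
  TTTT.
  TTTTT
  .TT.T
  .F.TF
  FTTF.
Step 2: 5 trees catch fire, 4 burn out
  TTTT.
  TTTTT
  .FT.F
  ...F.
  .FF..
Step 3: 3 trees catch fire, 5 burn out
  TTTT.
  TFTTF
  ..F..
  .....
  .....

TTTT.
TFTTF
..F..
.....
.....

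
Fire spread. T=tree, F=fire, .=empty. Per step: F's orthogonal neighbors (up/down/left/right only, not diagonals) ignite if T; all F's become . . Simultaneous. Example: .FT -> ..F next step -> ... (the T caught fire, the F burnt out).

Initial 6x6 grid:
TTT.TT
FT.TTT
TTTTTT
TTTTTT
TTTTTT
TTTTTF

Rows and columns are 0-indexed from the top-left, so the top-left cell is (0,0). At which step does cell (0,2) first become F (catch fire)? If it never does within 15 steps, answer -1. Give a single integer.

Step 1: cell (0,2)='T' (+5 fires, +2 burnt)
Step 2: cell (0,2)='T' (+6 fires, +5 burnt)
Step 3: cell (0,2)='F' (+8 fires, +6 burnt)
  -> target ignites at step 3
Step 4: cell (0,2)='.' (+9 fires, +8 burnt)
Step 5: cell (0,2)='.' (+3 fires, +9 burnt)
Step 6: cell (0,2)='.' (+1 fires, +3 burnt)
Step 7: cell (0,2)='.' (+0 fires, +1 burnt)
  fire out at step 7

3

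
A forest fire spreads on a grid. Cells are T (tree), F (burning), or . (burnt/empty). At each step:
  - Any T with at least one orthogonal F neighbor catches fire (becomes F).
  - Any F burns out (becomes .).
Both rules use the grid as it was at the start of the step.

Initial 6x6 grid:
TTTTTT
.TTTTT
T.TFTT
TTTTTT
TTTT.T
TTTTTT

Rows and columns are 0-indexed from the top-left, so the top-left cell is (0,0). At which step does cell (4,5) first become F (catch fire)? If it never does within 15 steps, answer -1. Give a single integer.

Step 1: cell (4,5)='T' (+4 fires, +1 burnt)
Step 2: cell (4,5)='T' (+7 fires, +4 burnt)
Step 3: cell (4,5)='T' (+8 fires, +7 burnt)
Step 4: cell (4,5)='F' (+7 fires, +8 burnt)
  -> target ignites at step 4
Step 5: cell (4,5)='.' (+5 fires, +7 burnt)
Step 6: cell (4,5)='.' (+1 fires, +5 burnt)
Step 7: cell (4,5)='.' (+0 fires, +1 burnt)
  fire out at step 7

4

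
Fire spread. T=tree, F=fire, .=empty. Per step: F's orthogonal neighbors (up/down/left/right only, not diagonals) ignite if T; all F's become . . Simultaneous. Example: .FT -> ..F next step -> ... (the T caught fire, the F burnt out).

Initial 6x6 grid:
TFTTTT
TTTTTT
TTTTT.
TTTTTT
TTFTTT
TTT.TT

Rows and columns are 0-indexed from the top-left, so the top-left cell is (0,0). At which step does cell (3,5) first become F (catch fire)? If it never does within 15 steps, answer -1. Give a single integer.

Step 1: cell (3,5)='T' (+7 fires, +2 burnt)
Step 2: cell (3,5)='T' (+10 fires, +7 burnt)
Step 3: cell (3,5)='T' (+9 fires, +10 burnt)
Step 4: cell (3,5)='F' (+5 fires, +9 burnt)
  -> target ignites at step 4
Step 5: cell (3,5)='.' (+1 fires, +5 burnt)
Step 6: cell (3,5)='.' (+0 fires, +1 burnt)
  fire out at step 6

4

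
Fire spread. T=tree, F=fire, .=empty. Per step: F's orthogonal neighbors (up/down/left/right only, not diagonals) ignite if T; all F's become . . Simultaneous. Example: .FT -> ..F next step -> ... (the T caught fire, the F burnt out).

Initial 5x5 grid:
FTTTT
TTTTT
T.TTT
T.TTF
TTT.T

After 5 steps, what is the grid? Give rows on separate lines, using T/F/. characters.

Step 1: 5 trees catch fire, 2 burn out
  .FTTT
  FTTTT
  T.TTF
  T.TF.
  TTT.F
Step 2: 6 trees catch fire, 5 burn out
  ..FTT
  .FTTF
  F.TF.
  T.F..
  TTT..
Step 3: 7 trees catch fire, 6 burn out
  ...FF
  ..FF.
  ..F..
  F....
  TTF..
Step 4: 2 trees catch fire, 7 burn out
  .....
  .....
  .....
  .....
  FF...
Step 5: 0 trees catch fire, 2 burn out
  .....
  .....
  .....
  .....
  .....

.....
.....
.....
.....
.....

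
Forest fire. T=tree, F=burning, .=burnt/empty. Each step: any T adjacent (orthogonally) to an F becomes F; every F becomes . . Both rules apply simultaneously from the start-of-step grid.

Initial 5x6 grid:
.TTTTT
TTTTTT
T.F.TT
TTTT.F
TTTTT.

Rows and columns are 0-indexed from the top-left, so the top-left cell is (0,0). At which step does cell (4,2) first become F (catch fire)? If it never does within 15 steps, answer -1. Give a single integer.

Step 1: cell (4,2)='T' (+3 fires, +2 burnt)
Step 2: cell (4,2)='F' (+8 fires, +3 burnt)
  -> target ignites at step 2
Step 3: cell (4,2)='.' (+8 fires, +8 burnt)
Step 4: cell (4,2)='.' (+4 fires, +8 burnt)
Step 5: cell (4,2)='.' (+0 fires, +4 burnt)
  fire out at step 5

2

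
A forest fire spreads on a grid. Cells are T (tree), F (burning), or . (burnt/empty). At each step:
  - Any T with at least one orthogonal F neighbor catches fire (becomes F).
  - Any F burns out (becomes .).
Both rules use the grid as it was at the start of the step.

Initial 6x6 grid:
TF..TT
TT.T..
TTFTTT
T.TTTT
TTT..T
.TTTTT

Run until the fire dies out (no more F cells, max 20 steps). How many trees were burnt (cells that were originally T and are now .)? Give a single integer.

Answer: 23

Derivation:
Step 1: +5 fires, +2 burnt (F count now 5)
Step 2: +6 fires, +5 burnt (F count now 6)
Step 3: +5 fires, +6 burnt (F count now 5)
Step 4: +4 fires, +5 burnt (F count now 4)
Step 5: +2 fires, +4 burnt (F count now 2)
Step 6: +1 fires, +2 burnt (F count now 1)
Step 7: +0 fires, +1 burnt (F count now 0)
Fire out after step 7
Initially T: 25, now '.': 34
Total burnt (originally-T cells now '.'): 23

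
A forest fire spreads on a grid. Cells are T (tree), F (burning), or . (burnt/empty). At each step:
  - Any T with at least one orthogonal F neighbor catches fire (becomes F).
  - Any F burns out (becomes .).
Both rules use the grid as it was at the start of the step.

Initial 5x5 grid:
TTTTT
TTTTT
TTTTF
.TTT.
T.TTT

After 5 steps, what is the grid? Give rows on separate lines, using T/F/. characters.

Step 1: 2 trees catch fire, 1 burn out
  TTTTT
  TTTTF
  TTTF.
  .TTT.
  T.TTT
Step 2: 4 trees catch fire, 2 burn out
  TTTTF
  TTTF.
  TTF..
  .TTF.
  T.TTT
Step 3: 5 trees catch fire, 4 burn out
  TTTF.
  TTF..
  TF...
  .TF..
  T.TFT
Step 4: 6 trees catch fire, 5 burn out
  TTF..
  TF...
  F....
  .F...
  T.F.F
Step 5: 2 trees catch fire, 6 burn out
  TF...
  F....
  .....
  .....
  T....

TF...
F....
.....
.....
T....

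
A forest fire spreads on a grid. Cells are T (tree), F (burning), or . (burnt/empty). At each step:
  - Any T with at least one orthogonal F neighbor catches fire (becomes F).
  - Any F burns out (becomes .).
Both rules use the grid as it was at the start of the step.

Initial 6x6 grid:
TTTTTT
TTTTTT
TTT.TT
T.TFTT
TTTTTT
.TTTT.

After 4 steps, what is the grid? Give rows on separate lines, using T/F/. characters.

Step 1: 3 trees catch fire, 1 burn out
  TTTTTT
  TTTTTT
  TTT.TT
  T.F.FT
  TTTFTT
  .TTTT.
Step 2: 6 trees catch fire, 3 burn out
  TTTTTT
  TTTTTT
  TTF.FT
  T....F
  TTF.FT
  .TTFT.
Step 3: 8 trees catch fire, 6 burn out
  TTTTTT
  TTFTFT
  TF...F
  T.....
  TF...F
  .TF.F.
Step 4: 8 trees catch fire, 8 burn out
  TTFTFT
  TF.F.F
  F.....
  T.....
  F.....
  .F....

TTFTFT
TF.F.F
F.....
T.....
F.....
.F....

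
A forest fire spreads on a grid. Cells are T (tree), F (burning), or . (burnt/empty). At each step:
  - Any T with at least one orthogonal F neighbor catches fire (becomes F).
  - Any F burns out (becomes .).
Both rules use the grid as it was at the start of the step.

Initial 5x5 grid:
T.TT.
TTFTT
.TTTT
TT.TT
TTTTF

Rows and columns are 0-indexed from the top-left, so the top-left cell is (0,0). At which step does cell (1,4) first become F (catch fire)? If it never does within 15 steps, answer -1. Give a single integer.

Step 1: cell (1,4)='T' (+6 fires, +2 burnt)
Step 2: cell (1,4)='F' (+8 fires, +6 burnt)
  -> target ignites at step 2
Step 3: cell (1,4)='.' (+3 fires, +8 burnt)
Step 4: cell (1,4)='.' (+2 fires, +3 burnt)
Step 5: cell (1,4)='.' (+0 fires, +2 burnt)
  fire out at step 5

2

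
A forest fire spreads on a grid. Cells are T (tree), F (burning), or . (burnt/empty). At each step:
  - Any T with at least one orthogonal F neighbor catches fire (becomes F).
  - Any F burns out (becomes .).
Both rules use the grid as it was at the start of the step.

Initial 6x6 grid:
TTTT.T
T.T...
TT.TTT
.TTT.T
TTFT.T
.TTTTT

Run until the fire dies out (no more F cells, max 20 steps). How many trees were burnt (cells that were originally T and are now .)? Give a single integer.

Answer: 24

Derivation:
Step 1: +4 fires, +1 burnt (F count now 4)
Step 2: +5 fires, +4 burnt (F count now 5)
Step 3: +3 fires, +5 burnt (F count now 3)
Step 4: +3 fires, +3 burnt (F count now 3)
Step 5: +3 fires, +3 burnt (F count now 3)
Step 6: +2 fires, +3 burnt (F count now 2)
Step 7: +1 fires, +2 burnt (F count now 1)
Step 8: +1 fires, +1 burnt (F count now 1)
Step 9: +2 fires, +1 burnt (F count now 2)
Step 10: +0 fires, +2 burnt (F count now 0)
Fire out after step 10
Initially T: 25, now '.': 35
Total burnt (originally-T cells now '.'): 24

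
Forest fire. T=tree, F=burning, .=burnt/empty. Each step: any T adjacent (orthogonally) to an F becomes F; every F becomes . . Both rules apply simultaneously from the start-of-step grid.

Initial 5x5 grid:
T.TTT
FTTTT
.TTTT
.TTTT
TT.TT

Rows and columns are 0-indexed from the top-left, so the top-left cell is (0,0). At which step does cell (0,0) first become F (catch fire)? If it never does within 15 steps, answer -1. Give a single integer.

Step 1: cell (0,0)='F' (+2 fires, +1 burnt)
  -> target ignites at step 1
Step 2: cell (0,0)='.' (+2 fires, +2 burnt)
Step 3: cell (0,0)='.' (+4 fires, +2 burnt)
Step 4: cell (0,0)='.' (+5 fires, +4 burnt)
Step 5: cell (0,0)='.' (+4 fires, +5 burnt)
Step 6: cell (0,0)='.' (+2 fires, +4 burnt)
Step 7: cell (0,0)='.' (+1 fires, +2 burnt)
Step 8: cell (0,0)='.' (+0 fires, +1 burnt)
  fire out at step 8

1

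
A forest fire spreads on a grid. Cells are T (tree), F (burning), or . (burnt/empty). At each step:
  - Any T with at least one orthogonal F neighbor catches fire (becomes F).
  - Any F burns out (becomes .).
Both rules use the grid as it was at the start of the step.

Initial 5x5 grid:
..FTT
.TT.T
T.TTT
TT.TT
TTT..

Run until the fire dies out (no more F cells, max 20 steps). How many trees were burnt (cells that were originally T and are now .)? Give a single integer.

Step 1: +2 fires, +1 burnt (F count now 2)
Step 2: +3 fires, +2 burnt (F count now 3)
Step 3: +2 fires, +3 burnt (F count now 2)
Step 4: +2 fires, +2 burnt (F count now 2)
Step 5: +1 fires, +2 burnt (F count now 1)
Step 6: +0 fires, +1 burnt (F count now 0)
Fire out after step 6
Initially T: 16, now '.': 19
Total burnt (originally-T cells now '.'): 10

Answer: 10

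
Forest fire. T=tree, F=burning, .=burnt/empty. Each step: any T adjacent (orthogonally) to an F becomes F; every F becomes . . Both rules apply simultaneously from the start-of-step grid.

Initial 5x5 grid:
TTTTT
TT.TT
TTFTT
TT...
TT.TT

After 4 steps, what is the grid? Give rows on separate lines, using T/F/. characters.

Step 1: 2 trees catch fire, 1 burn out
  TTTTT
  TT.TT
  TF.FT
  TT...
  TT.TT
Step 2: 5 trees catch fire, 2 burn out
  TTTTT
  TF.FT
  F...F
  TF...
  TT.TT
Step 3: 6 trees catch fire, 5 burn out
  TFTFT
  F...F
  .....
  F....
  TF.TT
Step 4: 4 trees catch fire, 6 burn out
  F.F.F
  .....
  .....
  .....
  F..TT

F.F.F
.....
.....
.....
F..TT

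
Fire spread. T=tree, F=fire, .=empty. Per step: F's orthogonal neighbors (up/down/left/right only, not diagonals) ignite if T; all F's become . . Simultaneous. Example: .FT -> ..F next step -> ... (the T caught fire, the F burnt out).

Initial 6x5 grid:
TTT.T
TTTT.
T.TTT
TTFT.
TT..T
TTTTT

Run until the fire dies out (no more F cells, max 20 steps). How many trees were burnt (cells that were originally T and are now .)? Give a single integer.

Step 1: +3 fires, +1 burnt (F count now 3)
Step 2: +4 fires, +3 burnt (F count now 4)
Step 3: +7 fires, +4 burnt (F count now 7)
Step 4: +4 fires, +7 burnt (F count now 4)
Step 5: +2 fires, +4 burnt (F count now 2)
Step 6: +1 fires, +2 burnt (F count now 1)
Step 7: +1 fires, +1 burnt (F count now 1)
Step 8: +0 fires, +1 burnt (F count now 0)
Fire out after step 8
Initially T: 23, now '.': 29
Total burnt (originally-T cells now '.'): 22

Answer: 22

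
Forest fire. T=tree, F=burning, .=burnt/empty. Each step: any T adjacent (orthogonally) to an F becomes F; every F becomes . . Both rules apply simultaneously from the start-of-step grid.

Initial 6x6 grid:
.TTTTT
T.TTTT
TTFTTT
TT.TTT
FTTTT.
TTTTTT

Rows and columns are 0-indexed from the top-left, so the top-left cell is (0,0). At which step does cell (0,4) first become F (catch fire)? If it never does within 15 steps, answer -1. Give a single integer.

Step 1: cell (0,4)='T' (+6 fires, +2 burnt)
Step 2: cell (0,4)='T' (+8 fires, +6 burnt)
Step 3: cell (0,4)='T' (+8 fires, +8 burnt)
Step 4: cell (0,4)='F' (+5 fires, +8 burnt)
  -> target ignites at step 4
Step 5: cell (0,4)='.' (+2 fires, +5 burnt)
Step 6: cell (0,4)='.' (+1 fires, +2 burnt)
Step 7: cell (0,4)='.' (+0 fires, +1 burnt)
  fire out at step 7

4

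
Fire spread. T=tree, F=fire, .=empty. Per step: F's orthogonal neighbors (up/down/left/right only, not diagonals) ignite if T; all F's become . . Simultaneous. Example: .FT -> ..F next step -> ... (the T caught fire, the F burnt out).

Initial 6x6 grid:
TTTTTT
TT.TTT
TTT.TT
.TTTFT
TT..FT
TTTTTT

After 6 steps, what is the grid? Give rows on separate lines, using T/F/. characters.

Step 1: 5 trees catch fire, 2 burn out
  TTTTTT
  TT.TTT
  TTT.FT
  .TTF.F
  TT...F
  TTTTFT
Step 2: 5 trees catch fire, 5 burn out
  TTTTTT
  TT.TFT
  TTT..F
  .TF...
  TT....
  TTTF.F
Step 3: 6 trees catch fire, 5 burn out
  TTTTFT
  TT.F.F
  TTF...
  .F....
  TT....
  TTF...
Step 4: 5 trees catch fire, 6 burn out
  TTTF.F
  TT....
  TF....
  ......
  TF....
  TF....
Step 5: 5 trees catch fire, 5 burn out
  TTF...
  TF....
  F.....
  ......
  F.....
  F.....
Step 6: 2 trees catch fire, 5 burn out
  TF....
  F.....
  ......
  ......
  ......
  ......

TF....
F.....
......
......
......
......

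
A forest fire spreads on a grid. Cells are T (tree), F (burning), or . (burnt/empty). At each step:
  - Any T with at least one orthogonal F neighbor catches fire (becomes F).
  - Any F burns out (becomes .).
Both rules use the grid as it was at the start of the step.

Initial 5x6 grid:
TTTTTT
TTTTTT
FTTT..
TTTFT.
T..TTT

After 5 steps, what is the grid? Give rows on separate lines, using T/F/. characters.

Step 1: 7 trees catch fire, 2 burn out
  TTTTTT
  FTTTTT
  .FTF..
  FTF.F.
  T..FTT
Step 2: 7 trees catch fire, 7 burn out
  FTTTTT
  .FTFTT
  ..F...
  .F....
  F...FT
Step 3: 5 trees catch fire, 7 burn out
  .FTFTT
  ..F.FT
  ......
  ......
  .....F
Step 4: 3 trees catch fire, 5 burn out
  ..F.FT
  .....F
  ......
  ......
  ......
Step 5: 1 trees catch fire, 3 burn out
  .....F
  ......
  ......
  ......
  ......

.....F
......
......
......
......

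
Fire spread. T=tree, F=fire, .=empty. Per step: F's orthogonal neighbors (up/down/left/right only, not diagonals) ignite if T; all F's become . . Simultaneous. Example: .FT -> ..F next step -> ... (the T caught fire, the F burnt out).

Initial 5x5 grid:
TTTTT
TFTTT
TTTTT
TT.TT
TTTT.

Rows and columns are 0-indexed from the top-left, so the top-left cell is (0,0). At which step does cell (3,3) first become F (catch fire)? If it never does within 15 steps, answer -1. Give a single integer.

Step 1: cell (3,3)='T' (+4 fires, +1 burnt)
Step 2: cell (3,3)='T' (+6 fires, +4 burnt)
Step 3: cell (3,3)='T' (+5 fires, +6 burnt)
Step 4: cell (3,3)='F' (+5 fires, +5 burnt)
  -> target ignites at step 4
Step 5: cell (3,3)='.' (+2 fires, +5 burnt)
Step 6: cell (3,3)='.' (+0 fires, +2 burnt)
  fire out at step 6

4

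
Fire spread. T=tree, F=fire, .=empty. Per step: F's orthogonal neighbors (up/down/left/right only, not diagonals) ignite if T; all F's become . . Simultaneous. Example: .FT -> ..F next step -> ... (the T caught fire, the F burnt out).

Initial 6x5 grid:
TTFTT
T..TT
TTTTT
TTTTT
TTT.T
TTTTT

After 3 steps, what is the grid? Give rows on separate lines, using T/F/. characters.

Step 1: 2 trees catch fire, 1 burn out
  TF.FT
  T..TT
  TTTTT
  TTTTT
  TTT.T
  TTTTT
Step 2: 3 trees catch fire, 2 burn out
  F...F
  T..FT
  TTTTT
  TTTTT
  TTT.T
  TTTTT
Step 3: 3 trees catch fire, 3 burn out
  .....
  F...F
  TTTFT
  TTTTT
  TTT.T
  TTTTT

.....
F...F
TTTFT
TTTTT
TTT.T
TTTTT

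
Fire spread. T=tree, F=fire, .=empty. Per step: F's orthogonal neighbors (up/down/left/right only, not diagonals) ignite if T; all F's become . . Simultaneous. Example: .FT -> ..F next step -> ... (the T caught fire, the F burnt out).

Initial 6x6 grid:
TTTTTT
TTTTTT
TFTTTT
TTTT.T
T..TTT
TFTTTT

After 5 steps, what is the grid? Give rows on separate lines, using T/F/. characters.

Step 1: 6 trees catch fire, 2 burn out
  TTTTTT
  TFTTTT
  F.FTTT
  TFTT.T
  T..TTT
  F.FTTT
Step 2: 8 trees catch fire, 6 burn out
  TFTTTT
  F.FTTT
  ...FTT
  F.FT.T
  F..TTT
  ...FTT
Step 3: 7 trees catch fire, 8 burn out
  F.FTTT
  ...FTT
  ....FT
  ...F.T
  ...FTT
  ....FT
Step 4: 5 trees catch fire, 7 burn out
  ...FTT
  ....FT
  .....F
  .....T
  ....FT
  .....F
Step 5: 4 trees catch fire, 5 burn out
  ....FT
  .....F
  ......
  .....F
  .....F
  ......

....FT
.....F
......
.....F
.....F
......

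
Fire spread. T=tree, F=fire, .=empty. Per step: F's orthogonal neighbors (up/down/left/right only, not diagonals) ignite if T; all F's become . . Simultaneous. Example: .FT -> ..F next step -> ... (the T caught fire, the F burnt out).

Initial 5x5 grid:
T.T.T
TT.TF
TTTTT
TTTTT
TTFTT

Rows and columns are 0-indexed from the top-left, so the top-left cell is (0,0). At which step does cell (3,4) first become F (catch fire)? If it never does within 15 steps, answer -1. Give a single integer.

Step 1: cell (3,4)='T' (+6 fires, +2 burnt)
Step 2: cell (3,4)='F' (+7 fires, +6 burnt)
  -> target ignites at step 2
Step 3: cell (3,4)='.' (+2 fires, +7 burnt)
Step 4: cell (3,4)='.' (+2 fires, +2 burnt)
Step 5: cell (3,4)='.' (+1 fires, +2 burnt)
Step 6: cell (3,4)='.' (+1 fires, +1 burnt)
Step 7: cell (3,4)='.' (+0 fires, +1 burnt)
  fire out at step 7

2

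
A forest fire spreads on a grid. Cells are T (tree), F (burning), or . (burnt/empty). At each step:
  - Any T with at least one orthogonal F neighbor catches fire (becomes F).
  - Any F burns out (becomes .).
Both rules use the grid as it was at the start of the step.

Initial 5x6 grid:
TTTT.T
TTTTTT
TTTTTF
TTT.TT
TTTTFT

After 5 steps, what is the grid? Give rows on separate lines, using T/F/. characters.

Step 1: 6 trees catch fire, 2 burn out
  TTTT.T
  TTTTTF
  TTTTF.
  TTT.FF
  TTTF.F
Step 2: 4 trees catch fire, 6 burn out
  TTTT.F
  TTTTF.
  TTTF..
  TTT...
  TTF...
Step 3: 4 trees catch fire, 4 burn out
  TTTT..
  TTTF..
  TTF...
  TTF...
  TF....
Step 4: 5 trees catch fire, 4 burn out
  TTTF..
  TTF...
  TF....
  TF....
  F.....
Step 5: 4 trees catch fire, 5 burn out
  TTF...
  TF....
  F.....
  F.....
  ......

TTF...
TF....
F.....
F.....
......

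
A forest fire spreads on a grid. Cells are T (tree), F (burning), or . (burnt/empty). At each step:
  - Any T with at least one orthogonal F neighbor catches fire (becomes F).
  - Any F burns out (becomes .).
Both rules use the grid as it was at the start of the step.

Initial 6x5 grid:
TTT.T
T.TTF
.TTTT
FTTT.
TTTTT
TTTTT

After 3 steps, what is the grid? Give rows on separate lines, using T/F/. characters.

Step 1: 5 trees catch fire, 2 burn out
  TTT.F
  T.TF.
  .TTTF
  .FTT.
  FTTTT
  TTTTT
Step 2: 6 trees catch fire, 5 burn out
  TTT..
  T.F..
  .FTF.
  ..FT.
  .FTTT
  FTTTT
Step 3: 5 trees catch fire, 6 burn out
  TTF..
  T....
  ..F..
  ...F.
  ..FTT
  .FTTT

TTF..
T....
..F..
...F.
..FTT
.FTTT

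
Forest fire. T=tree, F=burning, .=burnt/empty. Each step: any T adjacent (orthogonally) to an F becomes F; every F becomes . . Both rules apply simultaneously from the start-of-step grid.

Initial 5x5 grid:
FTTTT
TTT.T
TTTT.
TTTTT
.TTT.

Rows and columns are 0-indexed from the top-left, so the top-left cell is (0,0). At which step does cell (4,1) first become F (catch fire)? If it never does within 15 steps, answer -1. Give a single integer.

Step 1: cell (4,1)='T' (+2 fires, +1 burnt)
Step 2: cell (4,1)='T' (+3 fires, +2 burnt)
Step 3: cell (4,1)='T' (+4 fires, +3 burnt)
Step 4: cell (4,1)='T' (+3 fires, +4 burnt)
Step 5: cell (4,1)='F' (+4 fires, +3 burnt)
  -> target ignites at step 5
Step 6: cell (4,1)='.' (+2 fires, +4 burnt)
Step 7: cell (4,1)='.' (+2 fires, +2 burnt)
Step 8: cell (4,1)='.' (+0 fires, +2 burnt)
  fire out at step 8

5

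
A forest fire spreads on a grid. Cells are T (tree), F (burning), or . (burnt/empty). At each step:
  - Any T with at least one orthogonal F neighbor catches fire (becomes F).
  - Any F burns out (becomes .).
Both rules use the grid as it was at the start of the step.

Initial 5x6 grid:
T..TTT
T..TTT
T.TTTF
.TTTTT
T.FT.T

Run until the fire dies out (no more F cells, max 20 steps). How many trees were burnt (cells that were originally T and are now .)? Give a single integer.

Answer: 16

Derivation:
Step 1: +5 fires, +2 burnt (F count now 5)
Step 2: +8 fires, +5 burnt (F count now 8)
Step 3: +2 fires, +8 burnt (F count now 2)
Step 4: +1 fires, +2 burnt (F count now 1)
Step 5: +0 fires, +1 burnt (F count now 0)
Fire out after step 5
Initially T: 20, now '.': 26
Total burnt (originally-T cells now '.'): 16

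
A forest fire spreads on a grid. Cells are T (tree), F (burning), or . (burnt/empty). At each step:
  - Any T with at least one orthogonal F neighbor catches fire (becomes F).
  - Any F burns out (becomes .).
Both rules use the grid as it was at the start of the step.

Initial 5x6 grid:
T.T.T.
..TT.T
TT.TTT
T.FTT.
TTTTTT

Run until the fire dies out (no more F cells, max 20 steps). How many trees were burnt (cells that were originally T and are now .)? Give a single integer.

Answer: 18

Derivation:
Step 1: +2 fires, +1 burnt (F count now 2)
Step 2: +4 fires, +2 burnt (F count now 4)
Step 3: +4 fires, +4 burnt (F count now 4)
Step 4: +4 fires, +4 burnt (F count now 4)
Step 5: +3 fires, +4 burnt (F count now 3)
Step 6: +1 fires, +3 burnt (F count now 1)
Step 7: +0 fires, +1 burnt (F count now 0)
Fire out after step 7
Initially T: 20, now '.': 28
Total burnt (originally-T cells now '.'): 18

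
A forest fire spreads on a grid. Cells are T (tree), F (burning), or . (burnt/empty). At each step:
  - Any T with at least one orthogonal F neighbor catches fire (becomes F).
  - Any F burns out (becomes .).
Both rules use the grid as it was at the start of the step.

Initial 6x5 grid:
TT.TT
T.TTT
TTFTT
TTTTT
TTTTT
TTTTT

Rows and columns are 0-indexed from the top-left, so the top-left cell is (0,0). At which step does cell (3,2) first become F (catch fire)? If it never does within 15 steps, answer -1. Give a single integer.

Step 1: cell (3,2)='F' (+4 fires, +1 burnt)
  -> target ignites at step 1
Step 2: cell (3,2)='.' (+6 fires, +4 burnt)
Step 3: cell (3,2)='.' (+8 fires, +6 burnt)
Step 4: cell (3,2)='.' (+6 fires, +8 burnt)
Step 5: cell (3,2)='.' (+3 fires, +6 burnt)
Step 6: cell (3,2)='.' (+0 fires, +3 burnt)
  fire out at step 6

1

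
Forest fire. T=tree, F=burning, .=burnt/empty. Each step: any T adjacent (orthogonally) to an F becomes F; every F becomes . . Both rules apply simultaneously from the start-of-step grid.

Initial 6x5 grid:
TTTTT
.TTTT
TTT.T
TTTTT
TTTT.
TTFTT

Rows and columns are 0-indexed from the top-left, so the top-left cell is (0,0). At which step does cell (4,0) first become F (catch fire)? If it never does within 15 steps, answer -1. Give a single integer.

Step 1: cell (4,0)='T' (+3 fires, +1 burnt)
Step 2: cell (4,0)='T' (+5 fires, +3 burnt)
Step 3: cell (4,0)='F' (+4 fires, +5 burnt)
  -> target ignites at step 3
Step 4: cell (4,0)='.' (+4 fires, +4 burnt)
Step 5: cell (4,0)='.' (+5 fires, +4 burnt)
Step 6: cell (4,0)='.' (+3 fires, +5 burnt)
Step 7: cell (4,0)='.' (+2 fires, +3 burnt)
Step 8: cell (4,0)='.' (+0 fires, +2 burnt)
  fire out at step 8

3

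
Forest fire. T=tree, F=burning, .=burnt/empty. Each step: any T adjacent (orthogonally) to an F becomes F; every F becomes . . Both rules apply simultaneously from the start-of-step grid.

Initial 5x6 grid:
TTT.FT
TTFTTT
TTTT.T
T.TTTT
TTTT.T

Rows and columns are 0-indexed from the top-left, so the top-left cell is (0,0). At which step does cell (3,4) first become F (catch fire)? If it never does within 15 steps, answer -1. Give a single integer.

Step 1: cell (3,4)='T' (+6 fires, +2 burnt)
Step 2: cell (3,4)='T' (+6 fires, +6 burnt)
Step 3: cell (3,4)='T' (+5 fires, +6 burnt)
Step 4: cell (3,4)='F' (+5 fires, +5 burnt)
  -> target ignites at step 4
Step 5: cell (3,4)='.' (+2 fires, +5 burnt)
Step 6: cell (3,4)='.' (+0 fires, +2 burnt)
  fire out at step 6

4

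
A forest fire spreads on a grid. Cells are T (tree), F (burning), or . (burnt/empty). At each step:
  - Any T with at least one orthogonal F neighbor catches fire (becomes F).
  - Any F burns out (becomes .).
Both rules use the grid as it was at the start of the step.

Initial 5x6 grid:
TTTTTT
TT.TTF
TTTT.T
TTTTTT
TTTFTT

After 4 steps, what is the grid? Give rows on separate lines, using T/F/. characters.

Step 1: 6 trees catch fire, 2 burn out
  TTTTTF
  TT.TF.
  TTTT.F
  TTTFTT
  TTF.FT
Step 2: 8 trees catch fire, 6 burn out
  TTTTF.
  TT.F..
  TTTF..
  TTF.FF
  TF...F
Step 3: 4 trees catch fire, 8 burn out
  TTTF..
  TT....
  TTF...
  TF....
  F.....
Step 4: 3 trees catch fire, 4 burn out
  TTF...
  TT....
  TF....
  F.....
  ......

TTF...
TT....
TF....
F.....
......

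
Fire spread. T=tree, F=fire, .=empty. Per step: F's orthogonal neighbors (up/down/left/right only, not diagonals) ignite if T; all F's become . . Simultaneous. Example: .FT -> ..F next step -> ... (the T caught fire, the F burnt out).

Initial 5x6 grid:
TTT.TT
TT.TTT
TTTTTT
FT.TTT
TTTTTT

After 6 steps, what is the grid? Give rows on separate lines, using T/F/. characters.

Step 1: 3 trees catch fire, 1 burn out
  TTT.TT
  TT.TTT
  FTTTTT
  .F.TTT
  FTTTTT
Step 2: 3 trees catch fire, 3 burn out
  TTT.TT
  FT.TTT
  .FTTTT
  ...TTT
  .FTTTT
Step 3: 4 trees catch fire, 3 burn out
  FTT.TT
  .F.TTT
  ..FTTT
  ...TTT
  ..FTTT
Step 4: 3 trees catch fire, 4 burn out
  .FT.TT
  ...TTT
  ...FTT
  ...TTT
  ...FTT
Step 5: 5 trees catch fire, 3 burn out
  ..F.TT
  ...FTT
  ....FT
  ...FTT
  ....FT
Step 6: 4 trees catch fire, 5 burn out
  ....TT
  ....FT
  .....F
  ....FT
  .....F

....TT
....FT
.....F
....FT
.....F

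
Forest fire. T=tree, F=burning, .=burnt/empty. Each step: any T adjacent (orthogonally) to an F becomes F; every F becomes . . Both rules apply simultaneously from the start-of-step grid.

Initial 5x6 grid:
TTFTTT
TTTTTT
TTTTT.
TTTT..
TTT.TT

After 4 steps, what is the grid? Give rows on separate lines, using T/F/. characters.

Step 1: 3 trees catch fire, 1 burn out
  TF.FTT
  TTFTTT
  TTTTT.
  TTTT..
  TTT.TT
Step 2: 5 trees catch fire, 3 burn out
  F...FT
  TF.FTT
  TTFTT.
  TTTT..
  TTT.TT
Step 3: 6 trees catch fire, 5 burn out
  .....F
  F...FT
  TF.FT.
  TTFT..
  TTT.TT
Step 4: 6 trees catch fire, 6 burn out
  ......
  .....F
  F...F.
  TF.F..
  TTF.TT

......
.....F
F...F.
TF.F..
TTF.TT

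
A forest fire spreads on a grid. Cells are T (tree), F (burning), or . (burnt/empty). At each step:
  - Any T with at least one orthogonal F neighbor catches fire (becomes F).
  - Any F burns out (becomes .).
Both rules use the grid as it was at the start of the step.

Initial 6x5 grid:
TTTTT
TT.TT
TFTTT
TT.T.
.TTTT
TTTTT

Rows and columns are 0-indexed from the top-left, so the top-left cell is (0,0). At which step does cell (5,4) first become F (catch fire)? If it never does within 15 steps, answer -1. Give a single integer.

Step 1: cell (5,4)='T' (+4 fires, +1 burnt)
Step 2: cell (5,4)='T' (+5 fires, +4 burnt)
Step 3: cell (5,4)='T' (+7 fires, +5 burnt)
Step 4: cell (5,4)='T' (+5 fires, +7 burnt)
Step 5: cell (5,4)='T' (+3 fires, +5 burnt)
Step 6: cell (5,4)='F' (+1 fires, +3 burnt)
  -> target ignites at step 6
Step 7: cell (5,4)='.' (+0 fires, +1 burnt)
  fire out at step 7

6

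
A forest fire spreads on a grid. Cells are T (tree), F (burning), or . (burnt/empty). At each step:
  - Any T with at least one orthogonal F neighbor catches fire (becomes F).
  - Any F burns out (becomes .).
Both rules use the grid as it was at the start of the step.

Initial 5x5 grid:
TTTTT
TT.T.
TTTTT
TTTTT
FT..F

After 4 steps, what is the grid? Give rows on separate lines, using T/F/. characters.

Step 1: 3 trees catch fire, 2 burn out
  TTTTT
  TT.T.
  TTTTT
  FTTTF
  .F...
Step 2: 4 trees catch fire, 3 burn out
  TTTTT
  TT.T.
  FTTTF
  .FTF.
  .....
Step 3: 4 trees catch fire, 4 burn out
  TTTTT
  FT.T.
  .FTF.
  ..F..
  .....
Step 4: 4 trees catch fire, 4 burn out
  FTTTT
  .F.F.
  ..F..
  .....
  .....

FTTTT
.F.F.
..F..
.....
.....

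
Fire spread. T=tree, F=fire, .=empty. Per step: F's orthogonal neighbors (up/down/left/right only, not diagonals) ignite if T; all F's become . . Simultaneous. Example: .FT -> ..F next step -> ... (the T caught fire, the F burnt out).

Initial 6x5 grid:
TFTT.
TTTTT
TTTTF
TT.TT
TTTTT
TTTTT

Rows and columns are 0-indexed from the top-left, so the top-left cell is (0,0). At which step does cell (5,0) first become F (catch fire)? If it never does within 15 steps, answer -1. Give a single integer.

Step 1: cell (5,0)='T' (+6 fires, +2 burnt)
Step 2: cell (5,0)='T' (+8 fires, +6 burnt)
Step 3: cell (5,0)='T' (+4 fires, +8 burnt)
Step 4: cell (5,0)='T' (+4 fires, +4 burnt)
Step 5: cell (5,0)='T' (+3 fires, +4 burnt)
Step 6: cell (5,0)='F' (+1 fires, +3 burnt)
  -> target ignites at step 6
Step 7: cell (5,0)='.' (+0 fires, +1 burnt)
  fire out at step 7

6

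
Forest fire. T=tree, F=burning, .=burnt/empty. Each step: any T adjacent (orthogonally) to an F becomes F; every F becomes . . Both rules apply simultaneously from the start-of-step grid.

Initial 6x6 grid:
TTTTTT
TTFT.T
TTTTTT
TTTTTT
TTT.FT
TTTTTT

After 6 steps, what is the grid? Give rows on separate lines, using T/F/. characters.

Step 1: 7 trees catch fire, 2 burn out
  TTFTTT
  TF.F.T
  TTFTTT
  TTTTFT
  TTT..F
  TTTTFT
Step 2: 11 trees catch fire, 7 burn out
  TF.FTT
  F....T
  TF.FFT
  TTFF.F
  TTT...
  TTTF.F
Step 3: 7 trees catch fire, 11 burn out
  F...FT
  .....T
  F....F
  TF....
  TTF...
  TTF...
Step 4: 5 trees catch fire, 7 burn out
  .....F
  .....F
  ......
  F.....
  TF....
  TF....
Step 5: 2 trees catch fire, 5 burn out
  ......
  ......
  ......
  ......
  F.....
  F.....
Step 6: 0 trees catch fire, 2 burn out
  ......
  ......
  ......
  ......
  ......
  ......

......
......
......
......
......
......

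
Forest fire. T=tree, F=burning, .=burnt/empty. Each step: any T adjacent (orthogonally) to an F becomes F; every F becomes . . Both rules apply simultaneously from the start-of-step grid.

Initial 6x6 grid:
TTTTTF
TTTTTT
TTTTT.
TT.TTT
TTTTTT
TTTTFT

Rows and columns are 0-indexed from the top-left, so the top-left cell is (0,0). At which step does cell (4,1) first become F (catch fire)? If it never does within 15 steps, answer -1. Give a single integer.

Step 1: cell (4,1)='T' (+5 fires, +2 burnt)
Step 2: cell (4,1)='T' (+6 fires, +5 burnt)
Step 3: cell (4,1)='T' (+7 fires, +6 burnt)
Step 4: cell (4,1)='F' (+5 fires, +7 burnt)
  -> target ignites at step 4
Step 5: cell (4,1)='.' (+5 fires, +5 burnt)
Step 6: cell (4,1)='.' (+3 fires, +5 burnt)
Step 7: cell (4,1)='.' (+1 fires, +3 burnt)
Step 8: cell (4,1)='.' (+0 fires, +1 burnt)
  fire out at step 8

4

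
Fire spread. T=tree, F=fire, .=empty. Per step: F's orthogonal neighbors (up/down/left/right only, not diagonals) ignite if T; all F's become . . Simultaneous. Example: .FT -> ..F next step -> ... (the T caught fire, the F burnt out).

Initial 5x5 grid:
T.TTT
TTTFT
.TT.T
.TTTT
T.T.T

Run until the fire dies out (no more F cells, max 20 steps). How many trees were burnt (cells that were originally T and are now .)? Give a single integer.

Answer: 17

Derivation:
Step 1: +3 fires, +1 burnt (F count now 3)
Step 2: +5 fires, +3 burnt (F count now 5)
Step 3: +4 fires, +5 burnt (F count now 4)
Step 4: +5 fires, +4 burnt (F count now 5)
Step 5: +0 fires, +5 burnt (F count now 0)
Fire out after step 5
Initially T: 18, now '.': 24
Total burnt (originally-T cells now '.'): 17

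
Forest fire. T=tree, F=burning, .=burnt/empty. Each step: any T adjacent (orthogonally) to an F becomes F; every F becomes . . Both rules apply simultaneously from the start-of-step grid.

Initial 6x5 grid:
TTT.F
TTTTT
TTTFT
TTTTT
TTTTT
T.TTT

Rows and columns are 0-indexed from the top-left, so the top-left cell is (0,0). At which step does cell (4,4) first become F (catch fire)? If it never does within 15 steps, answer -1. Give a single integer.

Step 1: cell (4,4)='T' (+5 fires, +2 burnt)
Step 2: cell (4,4)='T' (+5 fires, +5 burnt)
Step 3: cell (4,4)='F' (+7 fires, +5 burnt)
  -> target ignites at step 3
Step 4: cell (4,4)='.' (+6 fires, +7 burnt)
Step 5: cell (4,4)='.' (+2 fires, +6 burnt)
Step 6: cell (4,4)='.' (+1 fires, +2 burnt)
Step 7: cell (4,4)='.' (+0 fires, +1 burnt)
  fire out at step 7

3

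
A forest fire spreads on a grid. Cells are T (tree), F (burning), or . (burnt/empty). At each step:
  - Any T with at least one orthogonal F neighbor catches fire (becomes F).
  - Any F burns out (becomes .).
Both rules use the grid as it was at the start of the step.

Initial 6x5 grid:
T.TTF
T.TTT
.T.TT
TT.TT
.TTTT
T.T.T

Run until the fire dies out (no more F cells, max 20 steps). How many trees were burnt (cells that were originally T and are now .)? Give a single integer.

Answer: 18

Derivation:
Step 1: +2 fires, +1 burnt (F count now 2)
Step 2: +3 fires, +2 burnt (F count now 3)
Step 3: +3 fires, +3 burnt (F count now 3)
Step 4: +2 fires, +3 burnt (F count now 2)
Step 5: +2 fires, +2 burnt (F count now 2)
Step 6: +1 fires, +2 burnt (F count now 1)
Step 7: +2 fires, +1 burnt (F count now 2)
Step 8: +1 fires, +2 burnt (F count now 1)
Step 9: +2 fires, +1 burnt (F count now 2)
Step 10: +0 fires, +2 burnt (F count now 0)
Fire out after step 10
Initially T: 21, now '.': 27
Total burnt (originally-T cells now '.'): 18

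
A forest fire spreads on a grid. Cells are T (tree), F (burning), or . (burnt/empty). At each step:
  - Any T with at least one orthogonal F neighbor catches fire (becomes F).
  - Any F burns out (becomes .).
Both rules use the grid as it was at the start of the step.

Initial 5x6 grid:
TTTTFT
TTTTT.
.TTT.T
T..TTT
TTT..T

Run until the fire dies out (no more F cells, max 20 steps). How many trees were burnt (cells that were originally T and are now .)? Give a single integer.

Answer: 18

Derivation:
Step 1: +3 fires, +1 burnt (F count now 3)
Step 2: +2 fires, +3 burnt (F count now 2)
Step 3: +3 fires, +2 burnt (F count now 3)
Step 4: +4 fires, +3 burnt (F count now 4)
Step 5: +3 fires, +4 burnt (F count now 3)
Step 6: +1 fires, +3 burnt (F count now 1)
Step 7: +2 fires, +1 burnt (F count now 2)
Step 8: +0 fires, +2 burnt (F count now 0)
Fire out after step 8
Initially T: 22, now '.': 26
Total burnt (originally-T cells now '.'): 18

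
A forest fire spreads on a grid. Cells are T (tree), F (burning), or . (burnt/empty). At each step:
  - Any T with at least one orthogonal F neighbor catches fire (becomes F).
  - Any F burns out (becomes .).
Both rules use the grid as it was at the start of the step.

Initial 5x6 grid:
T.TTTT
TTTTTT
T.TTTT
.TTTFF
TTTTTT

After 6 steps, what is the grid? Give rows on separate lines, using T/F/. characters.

Step 1: 5 trees catch fire, 2 burn out
  T.TTTT
  TTTTTT
  T.TTFF
  .TTF..
  TTTTFF
Step 2: 5 trees catch fire, 5 burn out
  T.TTTT
  TTTTFF
  T.TF..
  .TF...
  TTTF..
Step 3: 6 trees catch fire, 5 burn out
  T.TTFF
  TTTF..
  T.F...
  .F....
  TTF...
Step 4: 3 trees catch fire, 6 burn out
  T.TF..
  TTF...
  T.....
  ......
  TF....
Step 5: 3 trees catch fire, 3 burn out
  T.F...
  TF....
  T.....
  ......
  F.....
Step 6: 1 trees catch fire, 3 burn out
  T.....
  F.....
  T.....
  ......
  ......

T.....
F.....
T.....
......
......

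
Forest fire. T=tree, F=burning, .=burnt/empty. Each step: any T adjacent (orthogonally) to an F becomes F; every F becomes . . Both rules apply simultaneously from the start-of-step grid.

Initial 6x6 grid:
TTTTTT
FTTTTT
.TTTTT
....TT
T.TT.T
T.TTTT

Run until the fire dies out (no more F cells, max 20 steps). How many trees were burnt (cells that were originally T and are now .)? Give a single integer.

Answer: 25

Derivation:
Step 1: +2 fires, +1 burnt (F count now 2)
Step 2: +3 fires, +2 burnt (F count now 3)
Step 3: +3 fires, +3 burnt (F count now 3)
Step 4: +3 fires, +3 burnt (F count now 3)
Step 5: +3 fires, +3 burnt (F count now 3)
Step 6: +3 fires, +3 burnt (F count now 3)
Step 7: +1 fires, +3 burnt (F count now 1)
Step 8: +1 fires, +1 burnt (F count now 1)
Step 9: +1 fires, +1 burnt (F count now 1)
Step 10: +1 fires, +1 burnt (F count now 1)
Step 11: +1 fires, +1 burnt (F count now 1)
Step 12: +2 fires, +1 burnt (F count now 2)
Step 13: +1 fires, +2 burnt (F count now 1)
Step 14: +0 fires, +1 burnt (F count now 0)
Fire out after step 14
Initially T: 27, now '.': 34
Total burnt (originally-T cells now '.'): 25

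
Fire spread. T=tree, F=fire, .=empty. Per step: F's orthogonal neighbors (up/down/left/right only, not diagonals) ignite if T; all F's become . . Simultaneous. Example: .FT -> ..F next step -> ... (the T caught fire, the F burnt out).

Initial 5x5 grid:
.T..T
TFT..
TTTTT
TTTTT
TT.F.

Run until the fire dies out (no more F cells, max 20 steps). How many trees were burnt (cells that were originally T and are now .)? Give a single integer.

Answer: 15

Derivation:
Step 1: +5 fires, +2 burnt (F count now 5)
Step 2: +6 fires, +5 burnt (F count now 6)
Step 3: +3 fires, +6 burnt (F count now 3)
Step 4: +1 fires, +3 burnt (F count now 1)
Step 5: +0 fires, +1 burnt (F count now 0)
Fire out after step 5
Initially T: 16, now '.': 24
Total burnt (originally-T cells now '.'): 15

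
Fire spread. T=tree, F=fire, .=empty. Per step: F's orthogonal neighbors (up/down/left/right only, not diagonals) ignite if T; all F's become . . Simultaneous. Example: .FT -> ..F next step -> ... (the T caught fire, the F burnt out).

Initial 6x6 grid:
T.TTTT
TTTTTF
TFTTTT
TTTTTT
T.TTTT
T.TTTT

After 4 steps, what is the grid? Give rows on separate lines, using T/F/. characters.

Step 1: 7 trees catch fire, 2 burn out
  T.TTTF
  TFTTF.
  F.FTTF
  TFTTTT
  T.TTTT
  T.TTTT
Step 2: 9 trees catch fire, 7 burn out
  T.TTF.
  F.FF..
  ...FF.
  F.FTTF
  T.TTTT
  T.TTTT
Step 3: 8 trees catch fire, 9 burn out
  F.FF..
  ......
  ......
  ...FF.
  F.FTTF
  T.TTTT
Step 4: 5 trees catch fire, 8 burn out
  ......
  ......
  ......
  ......
  ...FF.
  F.FTTF

......
......
......
......
...FF.
F.FTTF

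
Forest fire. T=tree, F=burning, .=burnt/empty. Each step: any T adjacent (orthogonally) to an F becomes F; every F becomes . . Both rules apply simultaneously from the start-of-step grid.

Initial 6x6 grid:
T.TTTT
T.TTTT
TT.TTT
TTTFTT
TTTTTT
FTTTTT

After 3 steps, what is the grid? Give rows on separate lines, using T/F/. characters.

Step 1: 6 trees catch fire, 2 burn out
  T.TTTT
  T.TTTT
  TT.FTT
  TTF.FT
  FTTFTT
  .FTTTT
Step 2: 10 trees catch fire, 6 burn out
  T.TTTT
  T.TFTT
  TT..FT
  FF...F
  .FF.FT
  ..FFTT
Step 3: 8 trees catch fire, 10 burn out
  T.TFTT
  T.F.FT
  FF...F
  ......
  .....F
  ....FT

T.TFTT
T.F.FT
FF...F
......
.....F
....FT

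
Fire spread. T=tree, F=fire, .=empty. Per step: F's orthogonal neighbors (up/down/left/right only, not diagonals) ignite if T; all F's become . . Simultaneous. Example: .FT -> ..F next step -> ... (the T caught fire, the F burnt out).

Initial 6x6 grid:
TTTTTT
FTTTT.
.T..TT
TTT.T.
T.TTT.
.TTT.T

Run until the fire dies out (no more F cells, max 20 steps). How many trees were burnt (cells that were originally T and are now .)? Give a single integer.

Answer: 24

Derivation:
Step 1: +2 fires, +1 burnt (F count now 2)
Step 2: +3 fires, +2 burnt (F count now 3)
Step 3: +3 fires, +3 burnt (F count now 3)
Step 4: +4 fires, +3 burnt (F count now 4)
Step 5: +4 fires, +4 burnt (F count now 4)
Step 6: +5 fires, +4 burnt (F count now 5)
Step 7: +3 fires, +5 burnt (F count now 3)
Step 8: +0 fires, +3 burnt (F count now 0)
Fire out after step 8
Initially T: 25, now '.': 35
Total burnt (originally-T cells now '.'): 24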